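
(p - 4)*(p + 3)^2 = p^3 + 2*p^2 - 15*p - 36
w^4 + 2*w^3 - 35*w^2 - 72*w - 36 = (w - 6)*(w + 1)^2*(w + 6)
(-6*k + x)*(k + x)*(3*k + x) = -18*k^3 - 21*k^2*x - 2*k*x^2 + x^3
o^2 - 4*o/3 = o*(o - 4/3)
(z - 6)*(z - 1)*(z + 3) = z^3 - 4*z^2 - 15*z + 18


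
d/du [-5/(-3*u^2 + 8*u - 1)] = 10*(4 - 3*u)/(3*u^2 - 8*u + 1)^2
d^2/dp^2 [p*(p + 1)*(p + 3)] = 6*p + 8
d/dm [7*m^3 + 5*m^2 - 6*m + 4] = 21*m^2 + 10*m - 6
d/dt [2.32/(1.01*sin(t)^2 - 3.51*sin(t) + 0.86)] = (8.1432 - 4.6864*sin(t))*cos(t)/(1.01*sin(t)^2 - 3.51*sin(t) + 0.86)^2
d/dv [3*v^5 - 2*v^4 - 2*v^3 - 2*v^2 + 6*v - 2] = 15*v^4 - 8*v^3 - 6*v^2 - 4*v + 6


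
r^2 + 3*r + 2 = (r + 1)*(r + 2)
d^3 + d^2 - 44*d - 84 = (d - 7)*(d + 2)*(d + 6)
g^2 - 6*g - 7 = (g - 7)*(g + 1)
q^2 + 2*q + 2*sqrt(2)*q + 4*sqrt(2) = (q + 2)*(q + 2*sqrt(2))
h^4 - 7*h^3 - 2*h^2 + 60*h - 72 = (h - 6)*(h - 2)^2*(h + 3)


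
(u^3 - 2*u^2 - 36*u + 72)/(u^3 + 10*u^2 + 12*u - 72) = (u - 6)/(u + 6)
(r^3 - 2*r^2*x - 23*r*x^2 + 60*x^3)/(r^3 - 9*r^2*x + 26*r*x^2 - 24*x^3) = (-r - 5*x)/(-r + 2*x)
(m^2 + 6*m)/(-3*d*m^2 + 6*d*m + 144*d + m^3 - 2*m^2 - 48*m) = -m/(3*d*m - 24*d - m^2 + 8*m)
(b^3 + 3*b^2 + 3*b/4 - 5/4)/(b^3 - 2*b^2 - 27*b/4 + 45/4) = (2*b^2 + b - 1)/(2*b^2 - 9*b + 9)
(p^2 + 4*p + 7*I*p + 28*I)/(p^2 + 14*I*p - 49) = (p + 4)/(p + 7*I)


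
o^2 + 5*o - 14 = (o - 2)*(o + 7)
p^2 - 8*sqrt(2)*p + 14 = (p - 7*sqrt(2))*(p - sqrt(2))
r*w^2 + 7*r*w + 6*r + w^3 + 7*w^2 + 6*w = (r + w)*(w + 1)*(w + 6)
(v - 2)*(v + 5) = v^2 + 3*v - 10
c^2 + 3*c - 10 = (c - 2)*(c + 5)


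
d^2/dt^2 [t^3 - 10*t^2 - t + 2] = 6*t - 20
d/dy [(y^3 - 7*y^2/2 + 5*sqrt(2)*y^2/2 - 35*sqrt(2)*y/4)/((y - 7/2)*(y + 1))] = (y^2 + 2*y + 5*sqrt(2)/2)/(y^2 + 2*y + 1)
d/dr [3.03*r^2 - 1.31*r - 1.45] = 6.06*r - 1.31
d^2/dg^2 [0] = 0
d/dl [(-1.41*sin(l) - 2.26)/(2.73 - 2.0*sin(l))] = -8.3693*cos(l)/(2.0*sin(l) - 2.73)^2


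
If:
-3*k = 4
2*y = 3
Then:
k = -4/3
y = 3/2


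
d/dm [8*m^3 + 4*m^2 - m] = 24*m^2 + 8*m - 1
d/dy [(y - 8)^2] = 2*y - 16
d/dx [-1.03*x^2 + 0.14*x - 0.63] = 0.14 - 2.06*x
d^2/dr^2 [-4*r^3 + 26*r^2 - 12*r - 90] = 52 - 24*r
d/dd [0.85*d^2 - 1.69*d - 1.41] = 1.7*d - 1.69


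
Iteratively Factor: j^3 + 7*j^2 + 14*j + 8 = (j + 4)*(j^2 + 3*j + 2) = (j + 2)*(j + 4)*(j + 1)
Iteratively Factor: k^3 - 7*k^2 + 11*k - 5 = (k - 5)*(k^2 - 2*k + 1) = (k - 5)*(k - 1)*(k - 1)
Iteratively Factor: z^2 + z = (z)*(z + 1)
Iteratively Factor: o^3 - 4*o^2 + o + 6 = (o + 1)*(o^2 - 5*o + 6) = (o - 2)*(o + 1)*(o - 3)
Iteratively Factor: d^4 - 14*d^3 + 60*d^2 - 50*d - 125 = (d - 5)*(d^3 - 9*d^2 + 15*d + 25) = (d - 5)^2*(d^2 - 4*d - 5) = (d - 5)^3*(d + 1)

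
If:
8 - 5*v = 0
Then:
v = 8/5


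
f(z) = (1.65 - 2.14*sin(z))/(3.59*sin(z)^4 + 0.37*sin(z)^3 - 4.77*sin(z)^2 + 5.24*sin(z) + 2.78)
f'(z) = (1.65 - 2.14*sin(z))*(-14.36*sin(z)^3*cos(z) - 1.11*sin(z)^2*cos(z) + 9.54*sin(z)*cos(z) - 5.24*cos(z))/(3.59*sin(z)^4 + 0.37*sin(z)^3 - 4.77*sin(z)^2 + 5.24*sin(z) + 2.78)^2 - 2.14*cos(z)/(3.59*sin(z)^4 + 0.37*sin(z)^3 - 4.77*sin(z)^2 + 5.24*sin(z) + 2.78) = (23.0478*sin(z)^4 - 22.1104*sin(z)^3 - 12.0393*sin(z)^2 + 15.741*sin(z) - 14.5952)*cos(z)/(12.8881*sin(z)^8 + 2.6566*sin(z)^7 - 34.1117*sin(z)^6 + 34.0934*sin(z)^5 + 46.5909*sin(z)^4 - 47.9324*sin(z)^3 + 0.936400000000006*sin(z)^2 + 29.1344*sin(z) + 7.7284)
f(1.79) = -0.06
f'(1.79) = 0.05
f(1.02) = -0.03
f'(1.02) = -0.17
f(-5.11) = -0.05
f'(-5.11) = -0.10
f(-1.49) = -0.94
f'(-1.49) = 0.01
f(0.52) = 0.13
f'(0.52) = -0.48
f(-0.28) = 2.29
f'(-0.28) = -19.25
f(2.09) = -0.03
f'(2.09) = 0.16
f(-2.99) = 1.05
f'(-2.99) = 4.80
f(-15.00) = -1.45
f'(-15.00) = 3.38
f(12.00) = -2.40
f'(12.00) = -13.18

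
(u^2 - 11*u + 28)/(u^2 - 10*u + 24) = (u - 7)/(u - 6)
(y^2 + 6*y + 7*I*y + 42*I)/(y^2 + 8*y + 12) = (y + 7*I)/(y + 2)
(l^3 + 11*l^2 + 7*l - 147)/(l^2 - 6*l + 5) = (l^3 + 11*l^2 + 7*l - 147)/(l^2 - 6*l + 5)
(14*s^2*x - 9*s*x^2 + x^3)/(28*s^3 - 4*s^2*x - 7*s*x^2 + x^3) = x/(2*s + x)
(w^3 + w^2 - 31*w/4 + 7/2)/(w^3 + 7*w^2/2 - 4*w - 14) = (w - 1/2)/(w + 2)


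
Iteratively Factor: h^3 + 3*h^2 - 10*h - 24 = (h + 2)*(h^2 + h - 12) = (h - 3)*(h + 2)*(h + 4)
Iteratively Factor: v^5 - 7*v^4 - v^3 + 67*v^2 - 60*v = (v - 4)*(v^4 - 3*v^3 - 13*v^2 + 15*v) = v*(v - 4)*(v^3 - 3*v^2 - 13*v + 15) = v*(v - 5)*(v - 4)*(v^2 + 2*v - 3) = v*(v - 5)*(v - 4)*(v - 1)*(v + 3)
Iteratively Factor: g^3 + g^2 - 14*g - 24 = (g + 3)*(g^2 - 2*g - 8) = (g - 4)*(g + 3)*(g + 2)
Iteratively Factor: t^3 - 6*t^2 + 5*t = (t - 1)*(t^2 - 5*t) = t*(t - 1)*(t - 5)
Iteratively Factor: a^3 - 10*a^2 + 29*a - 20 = (a - 5)*(a^2 - 5*a + 4) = (a - 5)*(a - 1)*(a - 4)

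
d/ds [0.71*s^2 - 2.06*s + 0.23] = 1.42*s - 2.06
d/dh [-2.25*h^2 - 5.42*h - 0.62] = -4.5*h - 5.42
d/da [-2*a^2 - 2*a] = -4*a - 2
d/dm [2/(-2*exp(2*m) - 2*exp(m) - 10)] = (2*exp(m) + 1)*exp(m)/(exp(2*m) + exp(m) + 5)^2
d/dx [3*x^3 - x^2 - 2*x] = 9*x^2 - 2*x - 2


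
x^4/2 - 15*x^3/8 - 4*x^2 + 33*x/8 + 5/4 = (x/2 + 1)*(x - 5)*(x - 1)*(x + 1/4)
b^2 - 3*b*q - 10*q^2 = (b - 5*q)*(b + 2*q)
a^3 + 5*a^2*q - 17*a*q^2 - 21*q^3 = (a - 3*q)*(a + q)*(a + 7*q)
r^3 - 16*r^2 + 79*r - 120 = (r - 8)*(r - 5)*(r - 3)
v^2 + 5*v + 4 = (v + 1)*(v + 4)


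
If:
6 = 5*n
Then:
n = 6/5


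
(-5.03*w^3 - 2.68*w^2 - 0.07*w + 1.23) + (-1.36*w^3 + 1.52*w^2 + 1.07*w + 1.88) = -6.39*w^3 - 1.16*w^2 + 1.0*w + 3.11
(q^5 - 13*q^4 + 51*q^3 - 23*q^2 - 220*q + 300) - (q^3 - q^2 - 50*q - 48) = q^5 - 13*q^4 + 50*q^3 - 22*q^2 - 170*q + 348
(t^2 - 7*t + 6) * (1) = t^2 - 7*t + 6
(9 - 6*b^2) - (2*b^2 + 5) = 4 - 8*b^2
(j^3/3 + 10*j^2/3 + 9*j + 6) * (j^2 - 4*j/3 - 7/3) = j^5/3 + 26*j^4/9 + 34*j^3/9 - 124*j^2/9 - 29*j - 14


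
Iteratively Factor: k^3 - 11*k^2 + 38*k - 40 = (k - 4)*(k^2 - 7*k + 10) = (k - 4)*(k - 2)*(k - 5)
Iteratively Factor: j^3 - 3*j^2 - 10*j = (j - 5)*(j^2 + 2*j) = (j - 5)*(j + 2)*(j)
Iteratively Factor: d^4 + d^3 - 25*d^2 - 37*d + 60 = (d + 4)*(d^3 - 3*d^2 - 13*d + 15) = (d - 1)*(d + 4)*(d^2 - 2*d - 15) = (d - 5)*(d - 1)*(d + 4)*(d + 3)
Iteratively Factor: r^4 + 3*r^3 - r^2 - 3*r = (r + 1)*(r^3 + 2*r^2 - 3*r) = r*(r + 1)*(r^2 + 2*r - 3) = r*(r + 1)*(r + 3)*(r - 1)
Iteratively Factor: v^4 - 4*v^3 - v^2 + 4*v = (v - 4)*(v^3 - v) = v*(v - 4)*(v^2 - 1) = v*(v - 4)*(v - 1)*(v + 1)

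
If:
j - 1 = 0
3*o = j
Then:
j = 1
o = 1/3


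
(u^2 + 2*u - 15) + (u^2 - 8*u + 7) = 2*u^2 - 6*u - 8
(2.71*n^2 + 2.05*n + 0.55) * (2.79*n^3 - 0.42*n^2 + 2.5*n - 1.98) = 7.5609*n^5 + 4.5813*n^4 + 7.4485*n^3 - 0.4718*n^2 - 2.684*n - 1.089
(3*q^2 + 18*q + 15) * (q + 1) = 3*q^3 + 21*q^2 + 33*q + 15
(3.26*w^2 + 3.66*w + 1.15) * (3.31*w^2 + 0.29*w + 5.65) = 10.7906*w^4 + 13.06*w^3 + 23.2869*w^2 + 21.0125*w + 6.4975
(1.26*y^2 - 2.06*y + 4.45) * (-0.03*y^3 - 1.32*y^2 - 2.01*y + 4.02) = -0.0378*y^5 - 1.6014*y^4 + 0.0531000000000001*y^3 + 3.3318*y^2 - 17.2257*y + 17.889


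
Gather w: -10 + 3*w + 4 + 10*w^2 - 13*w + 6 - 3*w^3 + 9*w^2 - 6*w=-3*w^3 + 19*w^2 - 16*w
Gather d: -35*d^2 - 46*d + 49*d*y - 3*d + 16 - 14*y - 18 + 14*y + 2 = -35*d^2 + d*(49*y - 49)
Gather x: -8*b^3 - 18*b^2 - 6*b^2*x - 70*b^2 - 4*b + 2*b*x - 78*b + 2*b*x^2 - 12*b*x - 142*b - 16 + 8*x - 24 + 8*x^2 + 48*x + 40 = -8*b^3 - 88*b^2 - 224*b + x^2*(2*b + 8) + x*(-6*b^2 - 10*b + 56)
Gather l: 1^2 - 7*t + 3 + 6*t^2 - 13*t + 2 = 6*t^2 - 20*t + 6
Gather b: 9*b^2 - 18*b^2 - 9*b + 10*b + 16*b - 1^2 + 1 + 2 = -9*b^2 + 17*b + 2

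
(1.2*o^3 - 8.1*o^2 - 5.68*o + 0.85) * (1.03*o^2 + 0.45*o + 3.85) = 1.236*o^5 - 7.803*o^4 - 4.8754*o^3 - 32.8655*o^2 - 21.4855*o + 3.2725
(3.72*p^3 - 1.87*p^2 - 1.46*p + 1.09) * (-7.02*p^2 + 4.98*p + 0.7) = -26.1144*p^5 + 31.653*p^4 + 3.5406*p^3 - 16.2316*p^2 + 4.4062*p + 0.763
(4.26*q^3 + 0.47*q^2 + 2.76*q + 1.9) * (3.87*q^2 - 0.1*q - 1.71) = 16.4862*q^5 + 1.3929*q^4 + 3.3496*q^3 + 6.2733*q^2 - 4.9096*q - 3.249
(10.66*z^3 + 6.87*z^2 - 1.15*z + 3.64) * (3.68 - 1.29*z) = -13.7514*z^4 + 30.3665*z^3 + 26.7651*z^2 - 8.9276*z + 13.3952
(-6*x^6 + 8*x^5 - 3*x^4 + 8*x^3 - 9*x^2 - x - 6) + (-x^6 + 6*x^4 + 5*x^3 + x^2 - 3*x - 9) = -7*x^6 + 8*x^5 + 3*x^4 + 13*x^3 - 8*x^2 - 4*x - 15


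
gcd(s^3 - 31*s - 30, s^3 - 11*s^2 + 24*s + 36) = s^2 - 5*s - 6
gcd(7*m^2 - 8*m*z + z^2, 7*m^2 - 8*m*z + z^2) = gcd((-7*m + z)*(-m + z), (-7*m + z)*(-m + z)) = 7*m^2 - 8*m*z + z^2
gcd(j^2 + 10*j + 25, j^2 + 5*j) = j + 5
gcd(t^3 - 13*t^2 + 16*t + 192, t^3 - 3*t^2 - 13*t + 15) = t + 3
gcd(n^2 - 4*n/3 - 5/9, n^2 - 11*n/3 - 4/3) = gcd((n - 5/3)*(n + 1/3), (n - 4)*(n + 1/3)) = n + 1/3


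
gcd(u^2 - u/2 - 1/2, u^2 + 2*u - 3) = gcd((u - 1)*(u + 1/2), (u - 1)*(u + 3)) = u - 1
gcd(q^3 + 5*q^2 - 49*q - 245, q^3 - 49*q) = q^2 - 49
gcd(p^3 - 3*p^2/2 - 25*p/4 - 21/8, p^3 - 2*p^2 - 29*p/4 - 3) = p^2 + 2*p + 3/4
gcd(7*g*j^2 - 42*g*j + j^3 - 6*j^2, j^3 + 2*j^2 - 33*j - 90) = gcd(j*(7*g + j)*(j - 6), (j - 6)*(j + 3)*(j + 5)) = j - 6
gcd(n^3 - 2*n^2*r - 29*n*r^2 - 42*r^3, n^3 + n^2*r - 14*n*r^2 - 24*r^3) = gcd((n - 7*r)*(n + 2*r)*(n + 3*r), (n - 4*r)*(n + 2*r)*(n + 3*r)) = n^2 + 5*n*r + 6*r^2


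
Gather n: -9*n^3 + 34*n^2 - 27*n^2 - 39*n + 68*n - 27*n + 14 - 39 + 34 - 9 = -9*n^3 + 7*n^2 + 2*n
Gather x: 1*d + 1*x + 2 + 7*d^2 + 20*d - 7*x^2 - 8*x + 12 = 7*d^2 + 21*d - 7*x^2 - 7*x + 14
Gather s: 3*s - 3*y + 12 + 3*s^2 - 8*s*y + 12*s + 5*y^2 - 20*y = 3*s^2 + s*(15 - 8*y) + 5*y^2 - 23*y + 12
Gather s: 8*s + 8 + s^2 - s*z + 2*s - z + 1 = s^2 + s*(10 - z) - z + 9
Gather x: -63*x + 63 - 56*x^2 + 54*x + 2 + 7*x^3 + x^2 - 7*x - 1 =7*x^3 - 55*x^2 - 16*x + 64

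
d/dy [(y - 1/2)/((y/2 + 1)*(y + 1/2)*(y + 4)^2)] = 2*(-12*y^3 - 28*y^2 + 27*y + 40)/(4*y^7 + 68*y^6 + 465*y^5 + 1632*y^4 + 3108*y^3 + 3120*y^2 + 1472*y + 256)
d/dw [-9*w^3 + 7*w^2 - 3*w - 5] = -27*w^2 + 14*w - 3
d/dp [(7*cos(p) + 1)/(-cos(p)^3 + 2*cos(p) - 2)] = (-21*cos(p) - 3*cos(2*p) - 7*cos(3*p) + 29)*sin(p)/(2*(cos(p)^3 - 2*cos(p) + 2)^2)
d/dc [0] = 0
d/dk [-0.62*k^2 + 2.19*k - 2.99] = 2.19 - 1.24*k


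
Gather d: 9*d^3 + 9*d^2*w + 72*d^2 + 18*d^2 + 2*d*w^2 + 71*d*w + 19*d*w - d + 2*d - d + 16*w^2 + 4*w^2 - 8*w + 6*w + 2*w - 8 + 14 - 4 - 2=9*d^3 + d^2*(9*w + 90) + d*(2*w^2 + 90*w) + 20*w^2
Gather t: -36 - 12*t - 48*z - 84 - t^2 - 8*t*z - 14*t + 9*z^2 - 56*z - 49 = -t^2 + t*(-8*z - 26) + 9*z^2 - 104*z - 169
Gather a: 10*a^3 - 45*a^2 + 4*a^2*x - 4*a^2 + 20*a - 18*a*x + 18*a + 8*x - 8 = 10*a^3 + a^2*(4*x - 49) + a*(38 - 18*x) + 8*x - 8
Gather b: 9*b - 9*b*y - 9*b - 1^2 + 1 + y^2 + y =-9*b*y + y^2 + y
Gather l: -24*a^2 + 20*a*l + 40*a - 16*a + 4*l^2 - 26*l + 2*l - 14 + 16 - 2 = -24*a^2 + 24*a + 4*l^2 + l*(20*a - 24)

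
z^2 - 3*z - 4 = (z - 4)*(z + 1)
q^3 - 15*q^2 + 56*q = q*(q - 8)*(q - 7)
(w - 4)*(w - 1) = w^2 - 5*w + 4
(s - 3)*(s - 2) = s^2 - 5*s + 6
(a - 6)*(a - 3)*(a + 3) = a^3 - 6*a^2 - 9*a + 54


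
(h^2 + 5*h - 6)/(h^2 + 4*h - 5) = (h + 6)/(h + 5)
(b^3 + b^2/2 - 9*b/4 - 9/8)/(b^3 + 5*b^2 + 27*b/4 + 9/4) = (b - 3/2)/(b + 3)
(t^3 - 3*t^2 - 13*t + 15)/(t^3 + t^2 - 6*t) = (t^2 - 6*t + 5)/(t*(t - 2))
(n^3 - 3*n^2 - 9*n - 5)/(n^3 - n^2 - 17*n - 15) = (n + 1)/(n + 3)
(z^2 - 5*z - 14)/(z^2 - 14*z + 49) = (z + 2)/(z - 7)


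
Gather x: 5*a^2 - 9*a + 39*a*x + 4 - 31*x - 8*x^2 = 5*a^2 - 9*a - 8*x^2 + x*(39*a - 31) + 4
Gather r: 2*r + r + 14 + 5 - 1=3*r + 18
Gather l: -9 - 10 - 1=-20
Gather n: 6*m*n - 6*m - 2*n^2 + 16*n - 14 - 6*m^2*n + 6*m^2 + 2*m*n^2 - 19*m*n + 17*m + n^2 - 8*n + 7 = 6*m^2 + 11*m + n^2*(2*m - 1) + n*(-6*m^2 - 13*m + 8) - 7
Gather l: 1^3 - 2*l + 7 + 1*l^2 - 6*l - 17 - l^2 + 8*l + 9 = 0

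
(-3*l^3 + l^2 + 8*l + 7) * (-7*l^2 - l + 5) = 21*l^5 - 4*l^4 - 72*l^3 - 52*l^2 + 33*l + 35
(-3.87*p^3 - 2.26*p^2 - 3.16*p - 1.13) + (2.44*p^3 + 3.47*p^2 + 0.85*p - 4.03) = -1.43*p^3 + 1.21*p^2 - 2.31*p - 5.16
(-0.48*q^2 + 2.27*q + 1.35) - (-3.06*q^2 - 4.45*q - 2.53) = 2.58*q^2 + 6.72*q + 3.88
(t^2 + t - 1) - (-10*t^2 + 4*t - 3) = 11*t^2 - 3*t + 2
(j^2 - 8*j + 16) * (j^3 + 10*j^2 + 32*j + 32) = j^5 + 2*j^4 - 32*j^3 - 64*j^2 + 256*j + 512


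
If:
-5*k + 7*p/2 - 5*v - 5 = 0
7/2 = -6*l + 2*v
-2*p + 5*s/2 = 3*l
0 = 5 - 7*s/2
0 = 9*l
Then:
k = -3/2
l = 0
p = 25/14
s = 10/7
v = 7/4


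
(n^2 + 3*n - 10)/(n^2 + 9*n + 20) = (n - 2)/(n + 4)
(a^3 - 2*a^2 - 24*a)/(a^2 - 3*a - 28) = a*(a - 6)/(a - 7)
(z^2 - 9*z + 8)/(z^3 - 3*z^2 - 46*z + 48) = 1/(z + 6)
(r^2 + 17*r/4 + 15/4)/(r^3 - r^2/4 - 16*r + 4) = (4*r^2 + 17*r + 15)/(4*r^3 - r^2 - 64*r + 16)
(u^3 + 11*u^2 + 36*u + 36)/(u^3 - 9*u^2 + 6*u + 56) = (u^2 + 9*u + 18)/(u^2 - 11*u + 28)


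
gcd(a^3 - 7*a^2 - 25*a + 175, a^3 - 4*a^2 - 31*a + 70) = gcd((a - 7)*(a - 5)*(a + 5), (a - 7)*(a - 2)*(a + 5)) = a^2 - 2*a - 35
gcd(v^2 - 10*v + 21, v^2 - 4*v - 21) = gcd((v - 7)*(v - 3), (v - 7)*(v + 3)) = v - 7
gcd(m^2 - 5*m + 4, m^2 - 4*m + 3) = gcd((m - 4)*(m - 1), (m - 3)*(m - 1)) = m - 1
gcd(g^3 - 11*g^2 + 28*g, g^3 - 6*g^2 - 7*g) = g^2 - 7*g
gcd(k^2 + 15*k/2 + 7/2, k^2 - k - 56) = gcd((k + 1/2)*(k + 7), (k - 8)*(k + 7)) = k + 7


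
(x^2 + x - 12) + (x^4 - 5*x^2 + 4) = x^4 - 4*x^2 + x - 8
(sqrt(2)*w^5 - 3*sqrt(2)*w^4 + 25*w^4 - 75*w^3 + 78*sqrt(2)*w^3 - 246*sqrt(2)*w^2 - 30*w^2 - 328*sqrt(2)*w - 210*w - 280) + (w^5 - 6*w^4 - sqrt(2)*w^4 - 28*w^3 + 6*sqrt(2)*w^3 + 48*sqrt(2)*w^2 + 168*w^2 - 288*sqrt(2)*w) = w^5 + sqrt(2)*w^5 - 4*sqrt(2)*w^4 + 19*w^4 - 103*w^3 + 84*sqrt(2)*w^3 - 198*sqrt(2)*w^2 + 138*w^2 - 616*sqrt(2)*w - 210*w - 280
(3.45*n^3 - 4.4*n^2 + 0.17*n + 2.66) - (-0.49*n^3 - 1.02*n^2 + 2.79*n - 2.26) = 3.94*n^3 - 3.38*n^2 - 2.62*n + 4.92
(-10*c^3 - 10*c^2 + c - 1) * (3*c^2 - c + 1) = -30*c^5 - 20*c^4 + 3*c^3 - 14*c^2 + 2*c - 1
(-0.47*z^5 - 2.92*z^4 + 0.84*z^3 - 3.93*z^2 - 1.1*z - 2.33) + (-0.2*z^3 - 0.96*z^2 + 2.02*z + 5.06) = -0.47*z^5 - 2.92*z^4 + 0.64*z^3 - 4.89*z^2 + 0.92*z + 2.73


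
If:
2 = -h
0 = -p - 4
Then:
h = -2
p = -4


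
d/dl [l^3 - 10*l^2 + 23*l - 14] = 3*l^2 - 20*l + 23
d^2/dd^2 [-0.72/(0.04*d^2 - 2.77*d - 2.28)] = (-0.002304*d^2 + 0.159552*d + 0.72*(0.08*d - 2.77)*(0.16*d - 5.54) + 0.131328)/(-0.04*d^2 + 2.77*d + 2.28)^3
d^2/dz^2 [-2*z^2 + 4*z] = -4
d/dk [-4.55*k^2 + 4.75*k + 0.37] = 4.75 - 9.1*k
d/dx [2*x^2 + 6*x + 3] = 4*x + 6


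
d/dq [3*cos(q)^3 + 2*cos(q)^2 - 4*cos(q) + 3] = (-9*cos(q)^2 - 4*cos(q) + 4)*sin(q)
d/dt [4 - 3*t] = -3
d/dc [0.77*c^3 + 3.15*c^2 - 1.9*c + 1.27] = 2.31*c^2 + 6.3*c - 1.9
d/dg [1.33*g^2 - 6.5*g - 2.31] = 2.66*g - 6.5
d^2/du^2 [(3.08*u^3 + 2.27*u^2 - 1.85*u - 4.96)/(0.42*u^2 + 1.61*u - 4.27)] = (8.88178419700125e-16*u^5 + 23.292052*u^3 - 107.868012*u^2 + 296.91354*u + 13.836816)/(0.074088*u^6 + 0.852012*u^5 + 1.006362*u^4 - 13.150963*u^3 - 10.231347*u^2 + 88.064907*u - 77.854483)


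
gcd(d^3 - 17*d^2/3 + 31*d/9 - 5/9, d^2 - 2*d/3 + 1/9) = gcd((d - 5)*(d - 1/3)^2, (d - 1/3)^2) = d^2 - 2*d/3 + 1/9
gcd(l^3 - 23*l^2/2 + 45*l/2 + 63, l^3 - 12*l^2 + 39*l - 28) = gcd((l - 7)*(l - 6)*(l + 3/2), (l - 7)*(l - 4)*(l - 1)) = l - 7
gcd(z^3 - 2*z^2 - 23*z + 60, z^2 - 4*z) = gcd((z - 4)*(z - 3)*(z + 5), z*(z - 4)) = z - 4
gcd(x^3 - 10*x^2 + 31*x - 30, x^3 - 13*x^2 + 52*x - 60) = x^2 - 7*x + 10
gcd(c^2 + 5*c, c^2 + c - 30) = 1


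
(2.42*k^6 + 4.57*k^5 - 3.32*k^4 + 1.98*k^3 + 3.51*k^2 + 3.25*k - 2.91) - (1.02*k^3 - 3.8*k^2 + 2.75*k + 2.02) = 2.42*k^6 + 4.57*k^5 - 3.32*k^4 + 0.96*k^3 + 7.31*k^2 + 0.5*k - 4.93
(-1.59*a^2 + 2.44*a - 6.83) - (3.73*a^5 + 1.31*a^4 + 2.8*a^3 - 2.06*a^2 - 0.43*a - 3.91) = -3.73*a^5 - 1.31*a^4 - 2.8*a^3 + 0.47*a^2 + 2.87*a - 2.92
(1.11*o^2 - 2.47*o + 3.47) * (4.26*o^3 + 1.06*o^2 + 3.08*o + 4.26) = 4.7286*o^5 - 9.3456*o^4 + 15.5828*o^3 + 0.7992*o^2 + 0.165400000000002*o + 14.7822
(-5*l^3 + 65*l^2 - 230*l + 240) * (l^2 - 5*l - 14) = -5*l^5 + 90*l^4 - 485*l^3 + 480*l^2 + 2020*l - 3360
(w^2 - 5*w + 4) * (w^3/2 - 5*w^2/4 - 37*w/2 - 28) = w^5/2 - 15*w^4/4 - 41*w^3/4 + 119*w^2/2 + 66*w - 112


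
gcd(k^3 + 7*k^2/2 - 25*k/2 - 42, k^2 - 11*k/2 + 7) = k - 7/2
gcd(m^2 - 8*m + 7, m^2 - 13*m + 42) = m - 7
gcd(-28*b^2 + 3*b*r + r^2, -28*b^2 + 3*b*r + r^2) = -28*b^2 + 3*b*r + r^2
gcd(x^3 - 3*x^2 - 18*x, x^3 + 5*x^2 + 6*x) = x^2 + 3*x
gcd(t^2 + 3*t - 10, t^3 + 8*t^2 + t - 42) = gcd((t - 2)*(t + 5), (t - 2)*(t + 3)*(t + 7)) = t - 2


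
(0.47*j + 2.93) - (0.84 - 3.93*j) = 4.4*j + 2.09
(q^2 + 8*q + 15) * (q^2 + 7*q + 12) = q^4 + 15*q^3 + 83*q^2 + 201*q + 180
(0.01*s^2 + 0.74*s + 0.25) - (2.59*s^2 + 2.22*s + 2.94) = -2.58*s^2 - 1.48*s - 2.69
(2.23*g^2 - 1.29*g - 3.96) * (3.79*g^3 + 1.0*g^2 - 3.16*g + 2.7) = 8.4517*g^5 - 2.6591*g^4 - 23.3452*g^3 + 6.1374*g^2 + 9.0306*g - 10.692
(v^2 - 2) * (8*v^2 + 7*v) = 8*v^4 + 7*v^3 - 16*v^2 - 14*v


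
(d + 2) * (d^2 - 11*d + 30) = d^3 - 9*d^2 + 8*d + 60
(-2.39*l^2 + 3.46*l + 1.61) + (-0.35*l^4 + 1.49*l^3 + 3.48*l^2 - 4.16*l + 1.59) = -0.35*l^4 + 1.49*l^3 + 1.09*l^2 - 0.7*l + 3.2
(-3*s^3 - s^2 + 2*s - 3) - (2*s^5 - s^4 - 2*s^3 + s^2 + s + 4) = -2*s^5 + s^4 - s^3 - 2*s^2 + s - 7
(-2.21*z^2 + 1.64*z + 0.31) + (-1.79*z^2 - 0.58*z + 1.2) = -4.0*z^2 + 1.06*z + 1.51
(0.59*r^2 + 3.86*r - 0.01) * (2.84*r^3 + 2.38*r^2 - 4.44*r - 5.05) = 1.6756*r^5 + 12.3666*r^4 + 6.5388*r^3 - 20.1417*r^2 - 19.4486*r + 0.0505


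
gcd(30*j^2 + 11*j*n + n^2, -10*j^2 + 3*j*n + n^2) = 5*j + n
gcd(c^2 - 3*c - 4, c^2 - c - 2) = c + 1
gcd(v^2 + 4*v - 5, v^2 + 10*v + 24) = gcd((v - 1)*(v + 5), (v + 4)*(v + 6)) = 1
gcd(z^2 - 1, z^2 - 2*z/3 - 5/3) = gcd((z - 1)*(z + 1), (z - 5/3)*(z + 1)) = z + 1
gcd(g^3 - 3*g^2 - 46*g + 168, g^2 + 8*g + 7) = g + 7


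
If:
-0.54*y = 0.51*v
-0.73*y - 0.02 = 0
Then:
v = 0.03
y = -0.03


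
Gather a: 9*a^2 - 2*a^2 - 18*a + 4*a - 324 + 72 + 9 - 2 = 7*a^2 - 14*a - 245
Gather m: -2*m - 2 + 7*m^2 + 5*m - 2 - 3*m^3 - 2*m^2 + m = -3*m^3 + 5*m^2 + 4*m - 4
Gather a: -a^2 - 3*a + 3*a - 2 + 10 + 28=36 - a^2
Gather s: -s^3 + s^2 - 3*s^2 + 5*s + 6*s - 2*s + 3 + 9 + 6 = -s^3 - 2*s^2 + 9*s + 18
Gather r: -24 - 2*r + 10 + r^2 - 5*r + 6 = r^2 - 7*r - 8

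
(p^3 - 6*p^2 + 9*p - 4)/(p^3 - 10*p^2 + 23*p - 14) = (p^2 - 5*p + 4)/(p^2 - 9*p + 14)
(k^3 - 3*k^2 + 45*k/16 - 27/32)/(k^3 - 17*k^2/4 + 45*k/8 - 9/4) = (k - 3/4)/(k - 2)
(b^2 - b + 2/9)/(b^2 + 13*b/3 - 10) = (9*b^2 - 9*b + 2)/(3*(3*b^2 + 13*b - 30))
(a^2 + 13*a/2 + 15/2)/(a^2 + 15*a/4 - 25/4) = 2*(2*a + 3)/(4*a - 5)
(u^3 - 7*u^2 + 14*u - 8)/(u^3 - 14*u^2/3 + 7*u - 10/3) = 3*(u - 4)/(3*u - 5)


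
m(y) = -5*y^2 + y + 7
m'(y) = 1 - 10*y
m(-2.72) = -32.71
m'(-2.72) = 28.20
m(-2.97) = -40.07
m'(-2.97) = 30.70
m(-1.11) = -0.27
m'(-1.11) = 12.10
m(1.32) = -0.39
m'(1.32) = -12.20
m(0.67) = 5.43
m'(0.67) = -5.70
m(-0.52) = 5.13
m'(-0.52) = 6.20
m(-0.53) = 5.07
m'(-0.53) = 6.30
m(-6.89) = -237.25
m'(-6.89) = 69.90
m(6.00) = -167.00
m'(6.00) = -59.00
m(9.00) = -389.00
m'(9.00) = -89.00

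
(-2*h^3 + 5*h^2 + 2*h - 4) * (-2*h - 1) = 4*h^4 - 8*h^3 - 9*h^2 + 6*h + 4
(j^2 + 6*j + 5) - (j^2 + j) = 5*j + 5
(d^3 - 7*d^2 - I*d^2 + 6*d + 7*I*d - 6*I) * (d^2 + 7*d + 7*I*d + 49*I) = d^5 + 6*I*d^4 - 36*d^3 + 42*d^2 - 258*I*d^2 - 301*d + 252*I*d + 294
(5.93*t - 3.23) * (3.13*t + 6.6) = 18.5609*t^2 + 29.0281*t - 21.318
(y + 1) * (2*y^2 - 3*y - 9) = 2*y^3 - y^2 - 12*y - 9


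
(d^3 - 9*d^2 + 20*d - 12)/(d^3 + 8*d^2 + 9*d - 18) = (d^2 - 8*d + 12)/(d^2 + 9*d + 18)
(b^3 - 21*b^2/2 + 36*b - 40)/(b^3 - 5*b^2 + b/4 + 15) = 2*(b - 4)/(2*b + 3)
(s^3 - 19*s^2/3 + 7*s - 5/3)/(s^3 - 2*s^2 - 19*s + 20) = (s - 1/3)/(s + 4)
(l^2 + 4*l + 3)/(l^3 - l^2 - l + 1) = (l + 3)/(l^2 - 2*l + 1)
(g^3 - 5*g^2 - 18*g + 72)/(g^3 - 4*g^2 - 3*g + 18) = (g^2 - 2*g - 24)/(g^2 - g - 6)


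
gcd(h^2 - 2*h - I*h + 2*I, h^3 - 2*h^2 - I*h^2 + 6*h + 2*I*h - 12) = h - 2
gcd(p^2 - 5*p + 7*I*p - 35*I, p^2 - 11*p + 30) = p - 5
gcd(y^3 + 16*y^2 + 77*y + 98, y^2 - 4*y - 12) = y + 2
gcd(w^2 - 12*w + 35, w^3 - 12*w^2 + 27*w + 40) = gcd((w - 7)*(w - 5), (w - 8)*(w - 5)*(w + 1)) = w - 5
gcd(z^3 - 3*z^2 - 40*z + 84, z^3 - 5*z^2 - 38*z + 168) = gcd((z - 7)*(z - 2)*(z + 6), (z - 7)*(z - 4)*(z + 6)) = z^2 - z - 42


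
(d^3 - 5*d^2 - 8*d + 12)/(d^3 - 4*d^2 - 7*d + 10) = (d - 6)/(d - 5)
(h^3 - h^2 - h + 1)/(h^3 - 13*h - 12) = (h^2 - 2*h + 1)/(h^2 - h - 12)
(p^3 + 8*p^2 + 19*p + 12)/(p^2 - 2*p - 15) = (p^2 + 5*p + 4)/(p - 5)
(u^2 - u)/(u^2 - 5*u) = (u - 1)/(u - 5)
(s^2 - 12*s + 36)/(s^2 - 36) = (s - 6)/(s + 6)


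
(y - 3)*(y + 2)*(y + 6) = y^3 + 5*y^2 - 12*y - 36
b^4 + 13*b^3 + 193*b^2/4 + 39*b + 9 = (b + 1/2)^2*(b + 6)^2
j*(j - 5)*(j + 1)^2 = j^4 - 3*j^3 - 9*j^2 - 5*j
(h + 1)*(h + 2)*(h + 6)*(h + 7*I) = h^4 + 9*h^3 + 7*I*h^3 + 20*h^2 + 63*I*h^2 + 12*h + 140*I*h + 84*I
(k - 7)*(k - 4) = k^2 - 11*k + 28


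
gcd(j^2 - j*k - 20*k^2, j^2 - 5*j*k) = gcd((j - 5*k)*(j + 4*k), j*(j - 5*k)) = j - 5*k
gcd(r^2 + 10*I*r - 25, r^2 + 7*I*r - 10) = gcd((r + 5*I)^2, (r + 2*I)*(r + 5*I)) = r + 5*I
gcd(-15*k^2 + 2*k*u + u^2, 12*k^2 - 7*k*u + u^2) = -3*k + u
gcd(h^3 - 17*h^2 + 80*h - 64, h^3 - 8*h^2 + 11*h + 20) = 1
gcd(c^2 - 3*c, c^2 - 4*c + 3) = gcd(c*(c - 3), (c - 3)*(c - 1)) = c - 3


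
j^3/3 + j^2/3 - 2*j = j*(j/3 + 1)*(j - 2)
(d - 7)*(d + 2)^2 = d^3 - 3*d^2 - 24*d - 28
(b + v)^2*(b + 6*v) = b^3 + 8*b^2*v + 13*b*v^2 + 6*v^3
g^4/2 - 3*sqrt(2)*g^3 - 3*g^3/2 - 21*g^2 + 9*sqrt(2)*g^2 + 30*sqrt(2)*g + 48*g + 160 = (g/2 + 1)*(g - 5)*(g - 8*sqrt(2))*(g + 2*sqrt(2))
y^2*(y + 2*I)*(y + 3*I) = y^4 + 5*I*y^3 - 6*y^2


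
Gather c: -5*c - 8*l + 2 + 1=-5*c - 8*l + 3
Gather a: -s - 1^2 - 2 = -s - 3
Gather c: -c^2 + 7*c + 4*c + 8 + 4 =-c^2 + 11*c + 12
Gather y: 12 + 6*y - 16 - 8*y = -2*y - 4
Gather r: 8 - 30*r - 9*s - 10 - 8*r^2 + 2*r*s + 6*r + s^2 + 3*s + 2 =-8*r^2 + r*(2*s - 24) + s^2 - 6*s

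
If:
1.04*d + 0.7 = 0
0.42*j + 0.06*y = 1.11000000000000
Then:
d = -0.67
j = 2.64285714285714 - 0.142857142857143*y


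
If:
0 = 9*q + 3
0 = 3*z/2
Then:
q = -1/3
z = 0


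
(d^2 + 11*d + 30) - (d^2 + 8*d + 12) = 3*d + 18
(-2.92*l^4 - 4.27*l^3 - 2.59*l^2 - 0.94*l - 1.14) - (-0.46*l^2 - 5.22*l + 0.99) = -2.92*l^4 - 4.27*l^3 - 2.13*l^2 + 4.28*l - 2.13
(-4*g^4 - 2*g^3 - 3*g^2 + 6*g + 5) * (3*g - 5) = -12*g^5 + 14*g^4 + g^3 + 33*g^2 - 15*g - 25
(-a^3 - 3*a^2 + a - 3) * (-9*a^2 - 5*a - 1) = 9*a^5 + 32*a^4 + 7*a^3 + 25*a^2 + 14*a + 3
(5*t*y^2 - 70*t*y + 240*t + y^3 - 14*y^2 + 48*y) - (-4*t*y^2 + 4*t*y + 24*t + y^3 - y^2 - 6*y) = 9*t*y^2 - 74*t*y + 216*t - 13*y^2 + 54*y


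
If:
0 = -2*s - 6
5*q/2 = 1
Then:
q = 2/5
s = -3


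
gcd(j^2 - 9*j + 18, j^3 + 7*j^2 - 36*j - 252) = j - 6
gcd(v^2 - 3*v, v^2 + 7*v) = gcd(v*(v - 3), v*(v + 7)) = v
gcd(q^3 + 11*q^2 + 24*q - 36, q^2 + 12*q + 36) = q^2 + 12*q + 36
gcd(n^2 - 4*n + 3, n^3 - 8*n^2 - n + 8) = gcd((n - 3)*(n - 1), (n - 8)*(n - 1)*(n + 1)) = n - 1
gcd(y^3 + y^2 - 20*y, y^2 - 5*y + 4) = y - 4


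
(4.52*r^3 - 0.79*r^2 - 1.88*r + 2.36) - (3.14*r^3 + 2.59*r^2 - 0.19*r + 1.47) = 1.38*r^3 - 3.38*r^2 - 1.69*r + 0.89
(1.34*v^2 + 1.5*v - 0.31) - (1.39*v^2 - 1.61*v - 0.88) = -0.0499999999999998*v^2 + 3.11*v + 0.57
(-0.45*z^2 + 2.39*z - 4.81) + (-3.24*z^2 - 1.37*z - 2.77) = -3.69*z^2 + 1.02*z - 7.58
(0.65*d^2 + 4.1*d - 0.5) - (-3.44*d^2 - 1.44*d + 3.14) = 4.09*d^2 + 5.54*d - 3.64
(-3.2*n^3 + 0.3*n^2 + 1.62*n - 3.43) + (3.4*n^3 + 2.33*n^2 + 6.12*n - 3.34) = 0.2*n^3 + 2.63*n^2 + 7.74*n - 6.77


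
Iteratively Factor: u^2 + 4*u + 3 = (u + 3)*(u + 1)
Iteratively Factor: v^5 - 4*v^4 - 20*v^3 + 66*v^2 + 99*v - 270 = (v - 3)*(v^4 - v^3 - 23*v^2 - 3*v + 90) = (v - 3)*(v + 3)*(v^3 - 4*v^2 - 11*v + 30) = (v - 3)*(v - 2)*(v + 3)*(v^2 - 2*v - 15) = (v - 5)*(v - 3)*(v - 2)*(v + 3)*(v + 3)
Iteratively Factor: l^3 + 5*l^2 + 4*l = (l)*(l^2 + 5*l + 4) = l*(l + 1)*(l + 4)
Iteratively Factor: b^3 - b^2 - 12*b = (b - 4)*(b^2 + 3*b) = (b - 4)*(b + 3)*(b)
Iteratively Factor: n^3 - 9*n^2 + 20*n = (n - 5)*(n^2 - 4*n) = (n - 5)*(n - 4)*(n)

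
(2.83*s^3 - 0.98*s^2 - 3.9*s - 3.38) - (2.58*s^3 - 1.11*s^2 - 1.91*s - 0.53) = 0.25*s^3 + 0.13*s^2 - 1.99*s - 2.85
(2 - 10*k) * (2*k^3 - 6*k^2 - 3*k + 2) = -20*k^4 + 64*k^3 + 18*k^2 - 26*k + 4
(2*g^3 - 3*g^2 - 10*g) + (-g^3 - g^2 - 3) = g^3 - 4*g^2 - 10*g - 3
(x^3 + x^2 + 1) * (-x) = -x^4 - x^3 - x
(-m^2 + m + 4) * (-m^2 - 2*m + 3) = m^4 + m^3 - 9*m^2 - 5*m + 12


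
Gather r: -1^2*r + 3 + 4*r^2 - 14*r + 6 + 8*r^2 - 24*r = 12*r^2 - 39*r + 9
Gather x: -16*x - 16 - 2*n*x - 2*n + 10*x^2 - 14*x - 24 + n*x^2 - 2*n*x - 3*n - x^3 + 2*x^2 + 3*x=-5*n - x^3 + x^2*(n + 12) + x*(-4*n - 27) - 40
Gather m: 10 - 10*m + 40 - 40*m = 50 - 50*m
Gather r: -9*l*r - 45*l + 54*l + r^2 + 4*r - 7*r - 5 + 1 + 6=9*l + r^2 + r*(-9*l - 3) + 2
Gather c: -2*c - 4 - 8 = -2*c - 12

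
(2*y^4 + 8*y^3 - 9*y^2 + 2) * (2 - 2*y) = -4*y^5 - 12*y^4 + 34*y^3 - 18*y^2 - 4*y + 4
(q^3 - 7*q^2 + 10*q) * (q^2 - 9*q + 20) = q^5 - 16*q^4 + 93*q^3 - 230*q^2 + 200*q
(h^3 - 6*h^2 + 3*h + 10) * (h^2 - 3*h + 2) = h^5 - 9*h^4 + 23*h^3 - 11*h^2 - 24*h + 20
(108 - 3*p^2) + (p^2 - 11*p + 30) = -2*p^2 - 11*p + 138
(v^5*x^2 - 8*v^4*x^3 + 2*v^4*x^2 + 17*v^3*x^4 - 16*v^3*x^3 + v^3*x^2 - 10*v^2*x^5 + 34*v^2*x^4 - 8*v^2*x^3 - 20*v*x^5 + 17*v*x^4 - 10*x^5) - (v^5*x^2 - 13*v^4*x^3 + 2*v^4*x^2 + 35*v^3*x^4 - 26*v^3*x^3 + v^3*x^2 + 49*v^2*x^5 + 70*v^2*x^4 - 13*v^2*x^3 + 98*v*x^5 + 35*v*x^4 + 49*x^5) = 5*v^4*x^3 - 18*v^3*x^4 + 10*v^3*x^3 - 59*v^2*x^5 - 36*v^2*x^4 + 5*v^2*x^3 - 118*v*x^5 - 18*v*x^4 - 59*x^5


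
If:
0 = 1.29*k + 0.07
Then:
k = -0.05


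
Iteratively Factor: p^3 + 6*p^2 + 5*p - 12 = (p - 1)*(p^2 + 7*p + 12) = (p - 1)*(p + 4)*(p + 3)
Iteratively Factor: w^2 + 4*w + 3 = (w + 3)*(w + 1)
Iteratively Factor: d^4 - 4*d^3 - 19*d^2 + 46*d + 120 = (d - 5)*(d^3 + d^2 - 14*d - 24) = (d - 5)*(d - 4)*(d^2 + 5*d + 6) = (d - 5)*(d - 4)*(d + 3)*(d + 2)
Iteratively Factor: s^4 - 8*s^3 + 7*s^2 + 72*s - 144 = (s - 4)*(s^3 - 4*s^2 - 9*s + 36) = (s - 4)^2*(s^2 - 9) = (s - 4)^2*(s - 3)*(s + 3)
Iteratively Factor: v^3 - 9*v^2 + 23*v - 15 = (v - 5)*(v^2 - 4*v + 3) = (v - 5)*(v - 1)*(v - 3)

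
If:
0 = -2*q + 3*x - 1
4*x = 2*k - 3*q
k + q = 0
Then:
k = 4/23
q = -4/23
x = 5/23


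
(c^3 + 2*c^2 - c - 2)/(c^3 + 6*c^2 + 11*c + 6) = (c - 1)/(c + 3)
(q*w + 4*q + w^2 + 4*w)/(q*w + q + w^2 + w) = (w + 4)/(w + 1)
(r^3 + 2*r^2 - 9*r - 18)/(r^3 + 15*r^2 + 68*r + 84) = (r^2 - 9)/(r^2 + 13*r + 42)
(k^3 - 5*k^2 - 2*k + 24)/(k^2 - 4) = (k^2 - 7*k + 12)/(k - 2)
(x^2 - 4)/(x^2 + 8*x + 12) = (x - 2)/(x + 6)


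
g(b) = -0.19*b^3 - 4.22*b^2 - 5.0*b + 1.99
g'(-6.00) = 25.12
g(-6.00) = -78.89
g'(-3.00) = 15.19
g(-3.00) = -15.86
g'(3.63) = -43.15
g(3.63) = -80.85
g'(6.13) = -78.16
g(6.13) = -231.00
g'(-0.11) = -4.08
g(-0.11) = 2.49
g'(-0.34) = -2.20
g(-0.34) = 3.21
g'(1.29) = -16.84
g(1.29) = -11.89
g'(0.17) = -6.45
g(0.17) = 1.02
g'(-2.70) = 13.63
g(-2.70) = -11.53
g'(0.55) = -9.81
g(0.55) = -2.07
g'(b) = -0.57*b^2 - 8.44*b - 5.0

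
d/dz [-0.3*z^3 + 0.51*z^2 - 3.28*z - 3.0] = -0.9*z^2 + 1.02*z - 3.28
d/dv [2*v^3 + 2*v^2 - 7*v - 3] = 6*v^2 + 4*v - 7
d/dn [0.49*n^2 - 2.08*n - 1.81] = 0.98*n - 2.08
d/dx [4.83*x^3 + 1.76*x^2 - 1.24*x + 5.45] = 14.49*x^2 + 3.52*x - 1.24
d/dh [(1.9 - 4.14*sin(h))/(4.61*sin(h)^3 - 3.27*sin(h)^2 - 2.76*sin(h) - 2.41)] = (38.1708*sin(h)^3 - 39.8148*sin(h)^2 + 12.426*sin(h) + 15.2214)*cos(h)/(21.2521*sin(h)^6 - 30.1494*sin(h)^5 - 14.7543*sin(h)^4 - 4.1698*sin(h)^3 + 23.379*sin(h)^2 + 13.3032*sin(h) + 5.8081)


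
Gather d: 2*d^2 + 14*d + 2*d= 2*d^2 + 16*d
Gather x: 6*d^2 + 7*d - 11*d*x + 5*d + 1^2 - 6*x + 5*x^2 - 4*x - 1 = 6*d^2 + 12*d + 5*x^2 + x*(-11*d - 10)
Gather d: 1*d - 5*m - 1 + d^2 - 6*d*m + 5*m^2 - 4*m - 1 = d^2 + d*(1 - 6*m) + 5*m^2 - 9*m - 2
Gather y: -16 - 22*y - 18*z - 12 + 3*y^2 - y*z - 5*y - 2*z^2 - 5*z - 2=3*y^2 + y*(-z - 27) - 2*z^2 - 23*z - 30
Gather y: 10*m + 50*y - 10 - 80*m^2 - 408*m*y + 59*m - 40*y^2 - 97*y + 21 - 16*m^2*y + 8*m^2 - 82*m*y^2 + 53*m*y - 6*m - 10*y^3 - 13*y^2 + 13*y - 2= -72*m^2 + 63*m - 10*y^3 + y^2*(-82*m - 53) + y*(-16*m^2 - 355*m - 34) + 9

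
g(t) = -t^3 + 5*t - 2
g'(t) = 5 - 3*t^2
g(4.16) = -53.19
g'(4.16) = -46.92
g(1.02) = 2.04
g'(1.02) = 1.88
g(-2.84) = 6.71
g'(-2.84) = -19.20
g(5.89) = -176.89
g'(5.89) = -99.08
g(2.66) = -7.52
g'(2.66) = -16.23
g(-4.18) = 50.13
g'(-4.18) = -47.42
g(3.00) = -14.00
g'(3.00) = -22.00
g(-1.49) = -6.14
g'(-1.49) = -1.66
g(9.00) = -686.00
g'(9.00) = -238.00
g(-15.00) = 3298.00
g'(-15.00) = -670.00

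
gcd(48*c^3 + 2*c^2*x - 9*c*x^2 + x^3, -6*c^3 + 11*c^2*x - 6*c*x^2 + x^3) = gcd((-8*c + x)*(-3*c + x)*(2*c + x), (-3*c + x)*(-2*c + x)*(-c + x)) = -3*c + x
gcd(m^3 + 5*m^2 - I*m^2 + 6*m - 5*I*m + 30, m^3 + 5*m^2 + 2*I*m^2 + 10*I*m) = m^2 + m*(5 + 2*I) + 10*I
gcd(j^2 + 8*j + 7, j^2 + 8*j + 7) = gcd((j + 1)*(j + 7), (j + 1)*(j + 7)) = j^2 + 8*j + 7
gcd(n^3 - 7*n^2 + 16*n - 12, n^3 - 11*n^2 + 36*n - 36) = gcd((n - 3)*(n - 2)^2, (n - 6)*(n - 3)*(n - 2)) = n^2 - 5*n + 6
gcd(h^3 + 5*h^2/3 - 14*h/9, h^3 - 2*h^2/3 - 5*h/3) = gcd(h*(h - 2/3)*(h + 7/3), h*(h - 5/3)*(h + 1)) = h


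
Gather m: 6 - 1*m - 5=1 - m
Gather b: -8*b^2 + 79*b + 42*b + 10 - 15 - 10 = -8*b^2 + 121*b - 15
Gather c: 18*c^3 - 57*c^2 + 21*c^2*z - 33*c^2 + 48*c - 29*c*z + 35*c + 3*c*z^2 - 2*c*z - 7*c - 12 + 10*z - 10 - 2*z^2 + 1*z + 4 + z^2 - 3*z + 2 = 18*c^3 + c^2*(21*z - 90) + c*(3*z^2 - 31*z + 76) - z^2 + 8*z - 16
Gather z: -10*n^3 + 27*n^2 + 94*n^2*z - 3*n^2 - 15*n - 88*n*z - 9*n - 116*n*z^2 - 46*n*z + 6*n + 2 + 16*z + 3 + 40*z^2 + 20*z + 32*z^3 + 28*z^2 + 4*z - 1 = -10*n^3 + 24*n^2 - 18*n + 32*z^3 + z^2*(68 - 116*n) + z*(94*n^2 - 134*n + 40) + 4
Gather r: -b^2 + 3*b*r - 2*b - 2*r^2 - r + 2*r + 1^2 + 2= -b^2 - 2*b - 2*r^2 + r*(3*b + 1) + 3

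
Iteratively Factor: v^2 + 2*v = (v)*(v + 2)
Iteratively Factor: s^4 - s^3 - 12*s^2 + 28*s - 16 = (s - 2)*(s^3 + s^2 - 10*s + 8) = (s - 2)^2*(s^2 + 3*s - 4) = (s - 2)^2*(s - 1)*(s + 4)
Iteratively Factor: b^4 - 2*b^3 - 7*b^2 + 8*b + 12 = (b + 1)*(b^3 - 3*b^2 - 4*b + 12) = (b + 1)*(b + 2)*(b^2 - 5*b + 6) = (b - 3)*(b + 1)*(b + 2)*(b - 2)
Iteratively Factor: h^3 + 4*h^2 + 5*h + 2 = (h + 1)*(h^2 + 3*h + 2) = (h + 1)^2*(h + 2)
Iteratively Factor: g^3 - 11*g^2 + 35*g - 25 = (g - 1)*(g^2 - 10*g + 25) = (g - 5)*(g - 1)*(g - 5)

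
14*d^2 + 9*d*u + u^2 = (2*d + u)*(7*d + u)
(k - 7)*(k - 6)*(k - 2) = k^3 - 15*k^2 + 68*k - 84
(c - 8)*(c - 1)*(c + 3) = c^3 - 6*c^2 - 19*c + 24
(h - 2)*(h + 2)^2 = h^3 + 2*h^2 - 4*h - 8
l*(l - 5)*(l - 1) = l^3 - 6*l^2 + 5*l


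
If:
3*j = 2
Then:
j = 2/3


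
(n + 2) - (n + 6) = -4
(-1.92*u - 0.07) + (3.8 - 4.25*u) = 3.73 - 6.17*u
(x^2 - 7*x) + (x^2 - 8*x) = 2*x^2 - 15*x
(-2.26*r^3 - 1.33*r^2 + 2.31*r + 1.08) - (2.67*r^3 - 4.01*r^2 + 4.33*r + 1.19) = -4.93*r^3 + 2.68*r^2 - 2.02*r - 0.11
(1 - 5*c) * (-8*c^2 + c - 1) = 40*c^3 - 13*c^2 + 6*c - 1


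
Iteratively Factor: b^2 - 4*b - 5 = (b - 5)*(b + 1)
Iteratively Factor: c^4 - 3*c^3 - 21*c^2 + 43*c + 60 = (c + 1)*(c^3 - 4*c^2 - 17*c + 60) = (c - 3)*(c + 1)*(c^2 - c - 20) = (c - 3)*(c + 1)*(c + 4)*(c - 5)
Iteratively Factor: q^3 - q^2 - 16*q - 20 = (q - 5)*(q^2 + 4*q + 4) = (q - 5)*(q + 2)*(q + 2)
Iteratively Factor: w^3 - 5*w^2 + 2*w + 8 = (w + 1)*(w^2 - 6*w + 8) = (w - 2)*(w + 1)*(w - 4)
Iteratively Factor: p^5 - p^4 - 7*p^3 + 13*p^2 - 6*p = (p - 1)*(p^4 - 7*p^2 + 6*p) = (p - 2)*(p - 1)*(p^3 + 2*p^2 - 3*p) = (p - 2)*(p - 1)^2*(p^2 + 3*p) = p*(p - 2)*(p - 1)^2*(p + 3)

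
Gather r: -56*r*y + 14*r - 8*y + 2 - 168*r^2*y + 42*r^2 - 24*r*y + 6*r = r^2*(42 - 168*y) + r*(20 - 80*y) - 8*y + 2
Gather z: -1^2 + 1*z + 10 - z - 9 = 0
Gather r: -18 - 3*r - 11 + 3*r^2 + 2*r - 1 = 3*r^2 - r - 30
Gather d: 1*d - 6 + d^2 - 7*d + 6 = d^2 - 6*d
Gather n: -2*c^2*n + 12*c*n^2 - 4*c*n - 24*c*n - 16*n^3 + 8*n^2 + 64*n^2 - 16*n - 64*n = -16*n^3 + n^2*(12*c + 72) + n*(-2*c^2 - 28*c - 80)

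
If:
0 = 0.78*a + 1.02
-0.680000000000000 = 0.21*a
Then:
No Solution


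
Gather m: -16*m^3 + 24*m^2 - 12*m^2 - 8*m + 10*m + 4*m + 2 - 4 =-16*m^3 + 12*m^2 + 6*m - 2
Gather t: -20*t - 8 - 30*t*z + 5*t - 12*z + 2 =t*(-30*z - 15) - 12*z - 6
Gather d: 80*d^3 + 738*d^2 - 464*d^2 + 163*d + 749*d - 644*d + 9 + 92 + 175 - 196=80*d^3 + 274*d^2 + 268*d + 80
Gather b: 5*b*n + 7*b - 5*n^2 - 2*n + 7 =b*(5*n + 7) - 5*n^2 - 2*n + 7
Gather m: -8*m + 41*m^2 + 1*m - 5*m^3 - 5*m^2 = -5*m^3 + 36*m^2 - 7*m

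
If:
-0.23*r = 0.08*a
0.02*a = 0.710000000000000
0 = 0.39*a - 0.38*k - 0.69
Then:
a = 35.50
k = 34.62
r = -12.35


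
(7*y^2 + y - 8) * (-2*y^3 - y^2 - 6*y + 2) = -14*y^5 - 9*y^4 - 27*y^3 + 16*y^2 + 50*y - 16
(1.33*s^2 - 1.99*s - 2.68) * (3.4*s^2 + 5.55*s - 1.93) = 4.522*s^4 + 0.6155*s^3 - 22.7234*s^2 - 11.0333*s + 5.1724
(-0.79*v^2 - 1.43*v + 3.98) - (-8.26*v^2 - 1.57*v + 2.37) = 7.47*v^2 + 0.14*v + 1.61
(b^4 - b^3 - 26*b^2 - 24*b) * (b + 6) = b^5 + 5*b^4 - 32*b^3 - 180*b^2 - 144*b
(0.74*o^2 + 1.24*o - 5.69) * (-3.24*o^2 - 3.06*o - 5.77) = -2.3976*o^4 - 6.282*o^3 + 10.3714*o^2 + 10.2566*o + 32.8313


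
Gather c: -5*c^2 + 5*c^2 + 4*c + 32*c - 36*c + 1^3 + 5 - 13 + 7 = 0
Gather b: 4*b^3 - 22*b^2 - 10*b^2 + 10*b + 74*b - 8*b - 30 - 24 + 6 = 4*b^3 - 32*b^2 + 76*b - 48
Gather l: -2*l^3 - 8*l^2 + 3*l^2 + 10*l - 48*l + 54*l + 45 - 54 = -2*l^3 - 5*l^2 + 16*l - 9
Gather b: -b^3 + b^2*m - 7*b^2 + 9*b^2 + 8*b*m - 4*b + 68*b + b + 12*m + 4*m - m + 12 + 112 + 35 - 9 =-b^3 + b^2*(m + 2) + b*(8*m + 65) + 15*m + 150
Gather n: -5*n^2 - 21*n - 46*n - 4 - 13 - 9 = -5*n^2 - 67*n - 26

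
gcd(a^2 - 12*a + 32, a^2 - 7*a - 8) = a - 8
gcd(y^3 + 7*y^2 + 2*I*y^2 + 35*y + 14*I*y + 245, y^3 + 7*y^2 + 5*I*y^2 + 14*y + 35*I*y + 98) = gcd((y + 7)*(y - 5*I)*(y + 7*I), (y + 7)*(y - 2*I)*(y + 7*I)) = y^2 + y*(7 + 7*I) + 49*I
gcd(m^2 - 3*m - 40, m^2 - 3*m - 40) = m^2 - 3*m - 40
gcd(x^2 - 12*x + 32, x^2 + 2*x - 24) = x - 4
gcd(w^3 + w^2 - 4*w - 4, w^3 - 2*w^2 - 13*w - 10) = w^2 + 3*w + 2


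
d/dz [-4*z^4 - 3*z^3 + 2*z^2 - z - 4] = -16*z^3 - 9*z^2 + 4*z - 1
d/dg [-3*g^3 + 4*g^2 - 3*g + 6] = -9*g^2 + 8*g - 3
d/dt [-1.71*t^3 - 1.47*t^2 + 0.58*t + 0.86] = -5.13*t^2 - 2.94*t + 0.58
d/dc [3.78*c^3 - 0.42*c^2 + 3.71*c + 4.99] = 11.34*c^2 - 0.84*c + 3.71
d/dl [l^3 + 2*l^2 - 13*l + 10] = 3*l^2 + 4*l - 13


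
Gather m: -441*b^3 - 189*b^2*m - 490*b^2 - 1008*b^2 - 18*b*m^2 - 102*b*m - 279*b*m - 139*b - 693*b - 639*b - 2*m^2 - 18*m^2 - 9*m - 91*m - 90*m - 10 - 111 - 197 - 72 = -441*b^3 - 1498*b^2 - 1471*b + m^2*(-18*b - 20) + m*(-189*b^2 - 381*b - 190) - 390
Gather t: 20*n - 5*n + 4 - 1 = 15*n + 3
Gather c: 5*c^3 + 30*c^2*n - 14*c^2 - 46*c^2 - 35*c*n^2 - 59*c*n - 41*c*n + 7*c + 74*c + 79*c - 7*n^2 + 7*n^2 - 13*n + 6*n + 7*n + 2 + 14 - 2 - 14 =5*c^3 + c^2*(30*n - 60) + c*(-35*n^2 - 100*n + 160)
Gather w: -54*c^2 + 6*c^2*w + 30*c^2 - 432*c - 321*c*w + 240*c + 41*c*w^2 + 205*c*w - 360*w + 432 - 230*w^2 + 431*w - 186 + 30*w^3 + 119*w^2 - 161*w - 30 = -24*c^2 - 192*c + 30*w^3 + w^2*(41*c - 111) + w*(6*c^2 - 116*c - 90) + 216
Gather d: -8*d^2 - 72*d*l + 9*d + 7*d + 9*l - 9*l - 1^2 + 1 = -8*d^2 + d*(16 - 72*l)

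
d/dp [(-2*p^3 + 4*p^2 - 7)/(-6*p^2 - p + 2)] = (12*p^4 + 4*p^3 - 16*p^2 - 68*p - 7)/(36*p^4 + 12*p^3 - 23*p^2 - 4*p + 4)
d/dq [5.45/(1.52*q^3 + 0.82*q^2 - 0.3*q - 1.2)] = (-24.852*q^2 - 8.938*q + 1.635)/(1.52*q^3 + 0.82*q^2 - 0.3*q - 1.2)^2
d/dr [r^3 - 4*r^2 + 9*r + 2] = 3*r^2 - 8*r + 9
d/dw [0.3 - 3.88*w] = -3.88000000000000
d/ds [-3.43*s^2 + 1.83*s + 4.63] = 1.83 - 6.86*s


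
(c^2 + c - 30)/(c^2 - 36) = (c - 5)/(c - 6)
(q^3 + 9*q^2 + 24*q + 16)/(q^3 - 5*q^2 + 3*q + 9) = (q^2 + 8*q + 16)/(q^2 - 6*q + 9)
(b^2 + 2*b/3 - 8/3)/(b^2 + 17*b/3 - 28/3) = (b + 2)/(b + 7)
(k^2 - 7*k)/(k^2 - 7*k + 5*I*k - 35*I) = k/(k + 5*I)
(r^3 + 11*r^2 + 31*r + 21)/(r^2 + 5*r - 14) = (r^2 + 4*r + 3)/(r - 2)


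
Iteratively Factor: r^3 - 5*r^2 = (r)*(r^2 - 5*r) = r*(r - 5)*(r)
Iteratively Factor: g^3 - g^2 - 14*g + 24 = (g + 4)*(g^2 - 5*g + 6) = (g - 3)*(g + 4)*(g - 2)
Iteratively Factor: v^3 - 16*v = (v - 4)*(v^2 + 4*v) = v*(v - 4)*(v + 4)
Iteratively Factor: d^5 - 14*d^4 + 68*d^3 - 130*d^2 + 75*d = (d - 5)*(d^4 - 9*d^3 + 23*d^2 - 15*d) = (d - 5)*(d - 1)*(d^3 - 8*d^2 + 15*d) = (d - 5)^2*(d - 1)*(d^2 - 3*d) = d*(d - 5)^2*(d - 1)*(d - 3)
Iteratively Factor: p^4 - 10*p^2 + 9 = (p + 1)*(p^3 - p^2 - 9*p + 9) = (p - 3)*(p + 1)*(p^2 + 2*p - 3) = (p - 3)*(p + 1)*(p + 3)*(p - 1)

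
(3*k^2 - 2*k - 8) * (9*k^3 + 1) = 27*k^5 - 18*k^4 - 72*k^3 + 3*k^2 - 2*k - 8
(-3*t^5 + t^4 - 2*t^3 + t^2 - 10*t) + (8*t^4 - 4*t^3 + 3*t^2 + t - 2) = -3*t^5 + 9*t^4 - 6*t^3 + 4*t^2 - 9*t - 2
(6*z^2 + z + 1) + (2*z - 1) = 6*z^2 + 3*z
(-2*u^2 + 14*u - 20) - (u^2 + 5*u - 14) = -3*u^2 + 9*u - 6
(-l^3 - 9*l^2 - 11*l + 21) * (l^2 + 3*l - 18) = -l^5 - 12*l^4 - 20*l^3 + 150*l^2 + 261*l - 378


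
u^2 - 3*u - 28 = (u - 7)*(u + 4)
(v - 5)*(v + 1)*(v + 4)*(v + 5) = v^4 + 5*v^3 - 21*v^2 - 125*v - 100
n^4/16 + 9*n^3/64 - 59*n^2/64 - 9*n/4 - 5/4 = (n/4 + 1/4)*(n/4 + 1)*(n - 4)*(n + 5/4)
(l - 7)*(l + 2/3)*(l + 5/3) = l^3 - 14*l^2/3 - 137*l/9 - 70/9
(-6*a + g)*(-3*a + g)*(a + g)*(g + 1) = 18*a^3*g + 18*a^3 + 9*a^2*g^2 + 9*a^2*g - 8*a*g^3 - 8*a*g^2 + g^4 + g^3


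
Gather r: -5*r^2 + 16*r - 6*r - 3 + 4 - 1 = -5*r^2 + 10*r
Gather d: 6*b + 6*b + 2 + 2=12*b + 4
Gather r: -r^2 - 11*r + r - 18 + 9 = -r^2 - 10*r - 9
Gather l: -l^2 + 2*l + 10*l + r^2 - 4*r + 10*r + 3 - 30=-l^2 + 12*l + r^2 + 6*r - 27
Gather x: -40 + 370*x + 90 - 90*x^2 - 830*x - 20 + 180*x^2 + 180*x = 90*x^2 - 280*x + 30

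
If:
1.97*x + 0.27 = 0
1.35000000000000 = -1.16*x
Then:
No Solution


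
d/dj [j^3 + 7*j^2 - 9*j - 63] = 3*j^2 + 14*j - 9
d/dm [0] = 0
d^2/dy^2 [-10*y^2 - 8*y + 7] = -20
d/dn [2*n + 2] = 2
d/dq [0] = 0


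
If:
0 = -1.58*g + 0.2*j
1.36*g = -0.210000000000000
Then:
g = -0.15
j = -1.22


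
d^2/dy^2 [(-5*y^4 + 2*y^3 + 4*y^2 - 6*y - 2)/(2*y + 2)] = (-15*y^4 - 38*y^3 - 24*y^2 + 6*y + 8)/(y^3 + 3*y^2 + 3*y + 1)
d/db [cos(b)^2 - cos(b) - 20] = sin(b) - sin(2*b)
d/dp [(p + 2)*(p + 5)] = 2*p + 7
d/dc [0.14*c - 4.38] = 0.140000000000000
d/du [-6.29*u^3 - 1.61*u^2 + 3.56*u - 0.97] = -18.87*u^2 - 3.22*u + 3.56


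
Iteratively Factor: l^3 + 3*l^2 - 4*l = (l - 1)*(l^2 + 4*l) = l*(l - 1)*(l + 4)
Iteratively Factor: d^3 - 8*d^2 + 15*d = (d - 5)*(d^2 - 3*d) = (d - 5)*(d - 3)*(d)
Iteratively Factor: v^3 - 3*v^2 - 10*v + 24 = (v + 3)*(v^2 - 6*v + 8) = (v - 4)*(v + 3)*(v - 2)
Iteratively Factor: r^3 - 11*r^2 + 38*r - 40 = (r - 2)*(r^2 - 9*r + 20) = (r - 5)*(r - 2)*(r - 4)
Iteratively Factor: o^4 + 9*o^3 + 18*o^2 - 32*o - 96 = (o + 3)*(o^3 + 6*o^2 - 32) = (o - 2)*(o + 3)*(o^2 + 8*o + 16) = (o - 2)*(o + 3)*(o + 4)*(o + 4)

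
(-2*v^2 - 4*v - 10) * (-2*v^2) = 4*v^4 + 8*v^3 + 20*v^2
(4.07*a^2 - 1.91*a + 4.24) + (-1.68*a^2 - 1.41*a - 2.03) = 2.39*a^2 - 3.32*a + 2.21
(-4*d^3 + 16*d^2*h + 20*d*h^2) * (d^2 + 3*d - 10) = -4*d^5 + 16*d^4*h - 12*d^4 + 20*d^3*h^2 + 48*d^3*h + 40*d^3 + 60*d^2*h^2 - 160*d^2*h - 200*d*h^2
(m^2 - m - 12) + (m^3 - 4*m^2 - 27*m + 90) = m^3 - 3*m^2 - 28*m + 78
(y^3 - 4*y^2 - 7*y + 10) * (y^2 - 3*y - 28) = y^5 - 7*y^4 - 23*y^3 + 143*y^2 + 166*y - 280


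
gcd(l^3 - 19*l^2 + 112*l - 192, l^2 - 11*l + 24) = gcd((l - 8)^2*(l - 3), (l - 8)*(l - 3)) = l^2 - 11*l + 24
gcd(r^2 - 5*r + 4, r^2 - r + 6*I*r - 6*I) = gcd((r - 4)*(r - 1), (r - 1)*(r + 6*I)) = r - 1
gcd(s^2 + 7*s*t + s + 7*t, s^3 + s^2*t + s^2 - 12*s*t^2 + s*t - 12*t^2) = s + 1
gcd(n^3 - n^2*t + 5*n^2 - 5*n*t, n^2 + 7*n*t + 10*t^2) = 1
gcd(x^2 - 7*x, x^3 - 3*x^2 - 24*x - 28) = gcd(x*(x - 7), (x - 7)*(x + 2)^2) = x - 7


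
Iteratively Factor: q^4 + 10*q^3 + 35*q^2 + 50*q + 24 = (q + 1)*(q^3 + 9*q^2 + 26*q + 24) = (q + 1)*(q + 2)*(q^2 + 7*q + 12) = (q + 1)*(q + 2)*(q + 4)*(q + 3)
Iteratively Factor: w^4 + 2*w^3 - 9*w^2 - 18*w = (w + 2)*(w^3 - 9*w) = (w - 3)*(w + 2)*(w^2 + 3*w) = w*(w - 3)*(w + 2)*(w + 3)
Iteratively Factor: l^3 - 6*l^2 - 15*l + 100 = (l - 5)*(l^2 - l - 20) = (l - 5)*(l + 4)*(l - 5)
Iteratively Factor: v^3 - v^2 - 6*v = (v)*(v^2 - v - 6) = v*(v - 3)*(v + 2)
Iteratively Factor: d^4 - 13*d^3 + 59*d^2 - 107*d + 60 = (d - 3)*(d^3 - 10*d^2 + 29*d - 20) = (d - 3)*(d - 1)*(d^2 - 9*d + 20) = (d - 4)*(d - 3)*(d - 1)*(d - 5)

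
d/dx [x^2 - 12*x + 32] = 2*x - 12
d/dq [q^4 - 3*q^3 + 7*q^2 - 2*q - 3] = 4*q^3 - 9*q^2 + 14*q - 2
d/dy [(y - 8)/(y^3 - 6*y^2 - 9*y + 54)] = (y^3 - 6*y^2 - 9*y + 3*(y - 8)*(-y^2 + 4*y + 3) + 54)/(y^3 - 6*y^2 - 9*y + 54)^2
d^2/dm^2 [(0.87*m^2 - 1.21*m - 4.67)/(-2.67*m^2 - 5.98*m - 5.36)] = (45.033822*m^3 + 274.456242*m^2 + 343.48482*m + 72.778248)/(19.034163*m^6 + 127.892466*m^5 + 401.073516*m^4 + 727.333048*m^3 + 805.151328*m^2 + 515.409024*m + 153.990656)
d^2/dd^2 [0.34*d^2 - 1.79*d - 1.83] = 0.680000000000000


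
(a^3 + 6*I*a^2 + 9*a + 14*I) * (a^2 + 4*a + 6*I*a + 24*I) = a^5 + 4*a^4 + 12*I*a^4 - 27*a^3 + 48*I*a^3 - 108*a^2 + 68*I*a^2 - 84*a + 272*I*a - 336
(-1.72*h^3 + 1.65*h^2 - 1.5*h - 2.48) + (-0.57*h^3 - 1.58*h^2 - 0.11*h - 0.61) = -2.29*h^3 + 0.0699999999999998*h^2 - 1.61*h - 3.09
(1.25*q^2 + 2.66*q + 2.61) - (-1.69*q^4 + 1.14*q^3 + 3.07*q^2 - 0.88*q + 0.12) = 1.69*q^4 - 1.14*q^3 - 1.82*q^2 + 3.54*q + 2.49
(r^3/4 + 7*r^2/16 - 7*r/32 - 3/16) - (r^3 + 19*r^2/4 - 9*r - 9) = -3*r^3/4 - 69*r^2/16 + 281*r/32 + 141/16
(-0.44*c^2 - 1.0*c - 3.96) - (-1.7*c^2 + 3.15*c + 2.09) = 1.26*c^2 - 4.15*c - 6.05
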